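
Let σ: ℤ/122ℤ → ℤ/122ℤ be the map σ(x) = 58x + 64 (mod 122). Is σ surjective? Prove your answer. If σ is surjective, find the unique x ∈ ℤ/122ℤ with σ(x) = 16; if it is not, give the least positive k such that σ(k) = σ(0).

61

Recall that σ is surjective if every y in the codomain equals σ(x) for some x in the domain.
Since gcd(58, 122) = 2, we have 58x ≡ 0 (mod 2) for all x, so σ(x) ≡ 0 (mod 2).
But 1 ≢ 0 (mod 2), so 1 ∈ ℤ/122ℤ has no preimage. Therefore σ is not surjective.
Since σ is not surjective, we find the least positive k with σ(k) = σ(0): this means 58k ≡ 0 (mod 122), i.e. 122 ∣ 58k. Since gcd(58, 122) = 2, dividing through by 2 this holds exactly when 61 ∣ 29k, and as gcd(29, 61) = 1, exactly when 61 ∣ k.
The smallest positive such k is 61.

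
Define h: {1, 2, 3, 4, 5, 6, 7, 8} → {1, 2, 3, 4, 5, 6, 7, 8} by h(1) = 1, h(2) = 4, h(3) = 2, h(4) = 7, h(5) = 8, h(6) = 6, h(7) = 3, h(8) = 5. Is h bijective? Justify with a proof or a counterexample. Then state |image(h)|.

The values 1, 4, 2, 7, 8, 6, 3, 5 are a permutation of {1, 2, 3, 4, 5, 6, 7, 8}: each element appears exactly once.
So h is injective and surjective, hence bijective.
The image of h is {1, 2, 3, 4, 5, 6, 7, 8}, which has 8 elements.

8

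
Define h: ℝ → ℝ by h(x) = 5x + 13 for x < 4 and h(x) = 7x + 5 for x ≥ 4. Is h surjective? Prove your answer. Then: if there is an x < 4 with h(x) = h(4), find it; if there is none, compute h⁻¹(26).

Both pieces are strictly increasing (slopes 5 and 7), so each is injective on its own interval.
The left piece maps (−∞, 4) onto (−∞, 33); the right piece maps [4, ∞) onto [33, ∞).
These images together cover ℝ, so h is surjective.
Because the two images are disjoint, no x < 4 has h(x) = h(4), so we compute h⁻¹(26): 26 lies in (−∞, 33), so solve 5x + 13 = 26: x = (26 − 13)/5 = 13/5.

13/5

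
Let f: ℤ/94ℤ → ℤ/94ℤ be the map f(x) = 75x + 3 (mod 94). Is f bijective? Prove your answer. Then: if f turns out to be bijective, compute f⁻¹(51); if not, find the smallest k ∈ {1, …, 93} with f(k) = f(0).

42

If f(s) = f(t), then 75s ≡ 75t (mod 94). Because gcd(75, 94) = 1, we may cancel 75 to get s ≡ t (mod 94).
We now compute 75⁻¹ mod 94 explicitly. Euclid's algorithm: 94 = 1·75 + 19, 75 = 3·19 + 18, 19 = 1·18 + 1; back-substituting gives 1 = 89·75 − 71·94, so 75⁻¹ ≡ 89 (mod 94).
Then y ↦ 89(y − 3) is a two-sided inverse to f, so every y ∈ ℤ/94ℤ has a preimage.
Hence f is bijective.
Since f is bijective, we find f⁻¹(51): we need 75x ≡ 51 − 3 ≡ 48 (mod 94). Using 75⁻¹ = 89: x ≡ 89·48 = 4272 = 45·94 + 42, so x = 42.
Check: f(42) = 75·42 + 3 = 3153 = 33·94 + 51 ≡ 51 (mod 94).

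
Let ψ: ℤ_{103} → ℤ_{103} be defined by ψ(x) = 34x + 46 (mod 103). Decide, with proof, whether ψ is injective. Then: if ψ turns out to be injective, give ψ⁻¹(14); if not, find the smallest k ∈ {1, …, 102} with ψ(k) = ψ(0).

Recall: ψ is injective when ψ(s) = ψ(t) forces s = t.
Suppose ψ(s) = ψ(t) in ℤ_{103}. Then 34s + 46 ≡ 34t + 46 (mod 103), hence 34(s − t) ≡ 0 (mod 103).
Since gcd(34, 103) = 1, 34 is invertible modulo 103, so s − t ≡ 0 (mod 103), i.e. s = t.
So ψ is injective.
We now compute 34⁻¹ mod 103 explicitly. Euclid's algorithm: 103 = 3·34 + 1; back-substituting gives 1 = 100·34 − 33·103, so 34⁻¹ ≡ 100 (mod 103).
Since ψ is injective, we compute ψ⁻¹(14): solve 34x + 46 ≡ 14 (mod 103), i.e. 34x ≡ 71 (mod 103).
Multiplying by 34⁻¹ = 100 gives x ≡ 100·71 = 7100 = 68·103 + 96 ≡ 96 (mod 103).
Check: ψ(96) = 34·96 + 46 = 3310 = 32·103 + 14 ≡ 14 (mod 103).

96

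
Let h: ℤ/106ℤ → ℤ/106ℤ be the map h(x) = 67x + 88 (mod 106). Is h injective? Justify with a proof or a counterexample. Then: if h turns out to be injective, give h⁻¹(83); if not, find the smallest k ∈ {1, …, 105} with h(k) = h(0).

11

Suppose h(s) = h(t) in ℤ/106ℤ. Then 67s + 88 ≡ 67t + 88 (mod 106), therefore 67(s − t) ≡ 0 (mod 106).
Since gcd(67, 106) = 1, 67 is invertible modulo 106, hence s − t ≡ 0 (mod 106), i.e. s = t.
So h is injective.
We now compute 67⁻¹ mod 106 explicitly. Euclid's algorithm: 106 = 1·67 + 39, 67 = 1·39 + 28, 39 = 1·28 + 11, 28 = 2·11 + 6, 11 = 1·6 + 5, 6 = 1·5 + 1; back-substituting gives 1 = 19·67 − 12·106, so 67⁻¹ ≡ 19 (mod 106).
Since h is injective, we find h⁻¹(83): we need 67x ≡ 83 − 88 ≡ 101 (mod 106). Using 67⁻¹ = 19: x ≡ 19·101 = 1919 = 18·106 + 11, so x = 11.
Check: h(11) = 67·11 + 88 = 825 = 7·106 + 83 ≡ 83 (mod 106).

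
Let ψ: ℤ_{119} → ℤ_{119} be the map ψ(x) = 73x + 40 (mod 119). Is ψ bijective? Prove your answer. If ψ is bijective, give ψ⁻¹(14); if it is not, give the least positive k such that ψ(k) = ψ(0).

By definition, ψ is injective if ψ(x_1) = ψ(x_2) implies x_1 = x_2.
If ψ(x_1) = ψ(x_2), then 73x_1 ≡ 73x_2 (mod 119). Because gcd(73, 119) = 1, we may cancel 73 to get x_1 ≡ x_2 (mod 119).
We now compute 73⁻¹ mod 119 explicitly. Euclid's algorithm: 119 = 1·73 + 46, 73 = 1·46 + 27, 46 = 1·27 + 19, 27 = 1·19 + 8, 19 = 2·8 + 3, 8 = 2·3 + 2, 3 = 1·2 + 1; back-substituting gives 1 = 75·73 − 46·119, so 73⁻¹ ≡ 75 (mod 119).
For any y ∈ ℤ_{119}, x = 75(y − 40) mod 119 satisfies ψ(x) = 73·75(y − 40) + 40 ≡ y (since 73·75 ≡ 1 mod 119). So every y has a preimage.
Thus ψ is bijective.
Since ψ is bijective, we find ψ⁻¹(14): we need 73x ≡ 14 − 40 ≡ 93 (mod 119). Using 73⁻¹ = 75: x ≡ 75·93 = 6975 = 58·119 + 73, so x = 73.
Check: ψ(73) = 73·73 + 40 = 5369 = 45·119 + 14 ≡ 14 (mod 119).

73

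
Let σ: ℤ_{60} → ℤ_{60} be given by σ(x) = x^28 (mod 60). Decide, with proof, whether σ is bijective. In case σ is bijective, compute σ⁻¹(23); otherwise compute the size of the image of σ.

σ(2): Repeated squaring mod 60: 2^1 ≡ 2, 2^2 ≡ 2² = 4, 2^4 ≡ 4² = 16, 2^8 ≡ 16² = 256 ≡ 16, 2^16 ≡ 16² = 256 ≡ 16. Since 28 = 16 + 8 + 4, 2^28 ≡ 16·16·16: 16·16 = 256 ≡ 16, then 16·16 = 256 ≡ 16. So 2^28 ≡ 16 (mod 60).
σ(4): Repeated squaring mod 60: 4^1 ≡ 4, 4^2 ≡ 4² = 16, 4^4 ≡ 16² = 256 ≡ 16, 4^8 ≡ 16² = 256 ≡ 16, 4^16 ≡ 16² = 256 ≡ 16. Since 28 = 16 + 8 + 4, 4^28 ≡ 16·16·16: 16·16 = 256 ≡ 16, then 16·16 = 256 ≡ 16. So 4^28 ≡ 16 (mod 60).
So σ(2) = σ(4) = 16 while 2 ≠ 4, so σ is not injective, hence not bijective.
Since σ is not bijective, we determine |image(σ)|. Computing x^28 mod 60 for each x (by repeated squaring, reducing mod 60 at every step), the values σ(0), σ(1), …, σ(59) are: 0, 1, 16, 21, 16, 25, 36, 1, 16, 21, 40, 1, 36, 1, 16, 45, 16, 1, 36, 1, 40, 21, 16, 1, 36, 25, 16, 21, 16, 1, 0, 1, 16, 21, 16, 25, 36, 1, 16, 21, 40, 1, 36, 1, 16, 45, 16, 1, 36, 1, 40, 21, 16, 1, 36, 25, 16, 21, 16, 1.
The distinct values are {0, 1, 16, 21, 25, 36, 40, 45}; there are 8 of them.

8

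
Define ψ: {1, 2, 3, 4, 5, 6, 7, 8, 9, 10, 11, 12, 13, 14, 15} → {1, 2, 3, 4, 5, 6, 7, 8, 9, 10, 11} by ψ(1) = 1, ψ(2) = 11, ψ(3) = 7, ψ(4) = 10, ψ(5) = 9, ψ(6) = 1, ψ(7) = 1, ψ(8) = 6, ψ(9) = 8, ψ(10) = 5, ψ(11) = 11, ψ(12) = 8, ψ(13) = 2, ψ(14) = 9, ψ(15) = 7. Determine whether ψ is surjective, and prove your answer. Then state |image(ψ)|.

9

No element maps to 3, so ψ is not surjective.
The image of ψ is {1, 2, 5, 6, 7, 8, 9, 10, 11}, which has 9 elements.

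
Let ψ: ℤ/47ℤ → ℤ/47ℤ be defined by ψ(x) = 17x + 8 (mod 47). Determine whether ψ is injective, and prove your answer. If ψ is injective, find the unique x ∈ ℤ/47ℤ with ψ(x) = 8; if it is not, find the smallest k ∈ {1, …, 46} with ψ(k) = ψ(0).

Suppose ψ(s) = ψ(t) in ℤ/47ℤ. Then 17s + 8 ≡ 17t + 8 (mod 47), thus 17(s − t) ≡ 0 (mod 47).
Since gcd(17, 47) = 1, 17 is invertible modulo 47, hence s − t ≡ 0 (mod 47), i.e. s = t.
Thus ψ is injective.
We now compute 17⁻¹ mod 47 explicitly. Euclid's algorithm: 47 = 2·17 + 13, 17 = 1·13 + 4, 13 = 3·4 + 1; back-substituting gives 1 = 36·17 − 13·47, so 17⁻¹ ≡ 36 (mod 47).
Since ψ is injective, we find ψ⁻¹(8): we need 17x ≡ 8 − 8 ≡ 0 (mod 47). Using 17⁻¹ = 36: x ≡ 36·0 = 0, so x = 0.
Check: ψ(0) = 17·0 + 8 = 8 ≡ 8 (mod 47).

0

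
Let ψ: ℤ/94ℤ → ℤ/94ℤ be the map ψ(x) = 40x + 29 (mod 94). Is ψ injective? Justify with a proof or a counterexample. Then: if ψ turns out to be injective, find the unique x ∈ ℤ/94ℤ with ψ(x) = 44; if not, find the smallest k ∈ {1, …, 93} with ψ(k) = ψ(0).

By definition, injectivity means: for all x_1, x_2 in the domain, ψ(x_1) = ψ(x_2) implies x_1 = x_2.
We have gcd(40, 94) = 2 > 1. Taking x_1 = 0 and x_2 = 47: ψ(0) = 29 and ψ(47) = 40·47 + 29 = 1909 ≡ 29 (mod 94).
So ψ(0) = ψ(47) while 0 ≠ 47, therefore ψ is not injective.
Since ψ is not injective, we find the least positive k with ψ(k) = ψ(0): this means 40k ≡ 0 (mod 94), i.e. 94 ∣ 40k. Since gcd(40, 94) = 2, dividing through by 2 this holds exactly when 47 ∣ 20k, and as gcd(20, 47) = 1, exactly when 47 ∣ k.
The smallest positive such k is 47.

47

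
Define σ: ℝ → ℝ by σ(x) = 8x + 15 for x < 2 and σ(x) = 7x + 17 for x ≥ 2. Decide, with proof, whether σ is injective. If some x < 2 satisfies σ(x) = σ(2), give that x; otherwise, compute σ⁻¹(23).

Both pieces are strictly increasing (slopes 8 and 7), so each is injective on its own interval.
The left piece maps (−∞, 2) onto (−∞, 31); the right piece maps [2, ∞) onto [31, ∞).
These images are disjoint, so no value is attained by both pieces. Thus σ is injective.
Because the two images are disjoint, no x < 2 has σ(x) = σ(2), so we compute σ⁻¹(23): 23 lies in (−∞, 31), so solve 8x + 15 = 23: x = (23 − 15)/8 = 1.

1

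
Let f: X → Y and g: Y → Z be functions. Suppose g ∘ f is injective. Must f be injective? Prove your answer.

Suppose f(s) = f(t). Applying g: (g ∘ f)(s) = (g ∘ f)(t). Since g ∘ f is injective, s = t. Therefore f is injective.

injective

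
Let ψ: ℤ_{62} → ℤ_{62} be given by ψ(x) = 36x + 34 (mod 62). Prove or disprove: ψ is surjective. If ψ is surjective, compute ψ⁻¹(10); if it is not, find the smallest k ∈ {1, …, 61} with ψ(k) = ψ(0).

Recall: ψ is surjective if every y in the codomain equals ψ(x) for some x in the domain.
Since gcd(36, 62) = 2, we have 36x ≡ 0 (mod 2) for all x, so ψ(x) ≡ 0 (mod 2).
But 1 ≢ 0 (mod 2), so 1 ∈ ℤ_{62} has no preimage. Hence ψ is not surjective.
Since ψ is not surjective, we find the least positive k with ψ(k) = ψ(0): this means 36k ≡ 0 (mod 62), i.e. 62 ∣ 36k. Since gcd(36, 62) = 2, dividing through by 2 this holds exactly when 31 ∣ 18k, and as gcd(18, 31) = 1, exactly when 31 ∣ k.
The smallest positive such k is 31.

31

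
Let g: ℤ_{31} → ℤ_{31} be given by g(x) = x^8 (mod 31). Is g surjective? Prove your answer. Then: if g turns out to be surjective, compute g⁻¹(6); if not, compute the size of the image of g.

16

g(15): Repeated squaring mod 31: 15^1 ≡ 15, 15^2 ≡ 15² = 225 ≡ 8, 15^4 ≡ 8² = 64 ≡ 2, 15^8 ≡ 2² = 4. So 15^8 ≡ 4 (mod 31).
g(16): Repeated squaring mod 31: 16^1 ≡ 16, 16^2 ≡ 16² = 256 ≡ 8, 16^4 ≡ 8² = 64 ≡ 2, 16^8 ≡ 2² = 4. So 16^8 ≡ 4 (mod 31).
So g(15) = g(16) = 4 while 15 ≠ 16, so g is not injective.
A non-injective map from the 31-element set ℤ_{31} to itself takes at most 30 distinct values, so it cannot be surjective. So g is not surjective.
Since g is not surjective, we determine |image(g)|. Computing x^8 mod 31 for each x (by repeated squaring, reducing mod 31 at every step), the values g(0), g(1), …, g(30) are: 0, 1, 8, 20, 2, 25, 5, 10, 16, 28, 14, 19, 9, 7, 18, 4, 4, 18, 7, 9, 19, 14, 28, 16, 10, 5, 25, 2, 20, 8, 1.
The distinct values are {0, 1, 2, 4, 5, 7, 8, 9, 10, 14, 16, 18, 19, 20, 25, 28}; there are 16 of them.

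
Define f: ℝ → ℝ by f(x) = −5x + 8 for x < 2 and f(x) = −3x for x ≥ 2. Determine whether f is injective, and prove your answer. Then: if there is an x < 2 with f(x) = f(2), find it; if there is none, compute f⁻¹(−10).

10/3

Both pieces are strictly decreasing (slopes −5 and −3), so each is injective on its own interval.
The left piece maps (−∞, 2) onto (−2, ∞); the right piece maps [2, ∞) onto (−∞, −6].
These images are disjoint, so no value is attained by both pieces. So f is injective.
Because the two images are disjoint, no x < 2 has f(x) = f(2), so we compute f⁻¹(−10): −10 lies in (−∞, −6], so solve −3x = −10: x = (−10 − 0)/(−3) = 10/3.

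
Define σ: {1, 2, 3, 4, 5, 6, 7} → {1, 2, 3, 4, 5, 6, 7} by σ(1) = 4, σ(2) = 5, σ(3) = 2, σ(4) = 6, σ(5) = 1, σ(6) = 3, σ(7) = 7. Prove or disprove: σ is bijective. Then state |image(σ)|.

7

The values 4, 5, 2, 6, 1, 3, 7 are a permutation of {1, 2, 3, 4, 5, 6, 7}: each element appears exactly once.
So σ is injective and surjective, hence bijective.
The image of σ is {1, 2, 3, 4, 5, 6, 7}, which has 7 elements.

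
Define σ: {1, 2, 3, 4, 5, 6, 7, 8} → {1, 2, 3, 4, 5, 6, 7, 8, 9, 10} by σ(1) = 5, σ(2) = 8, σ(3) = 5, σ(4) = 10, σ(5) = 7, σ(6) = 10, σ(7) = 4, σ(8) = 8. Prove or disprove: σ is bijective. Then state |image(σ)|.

σ(1) = 5 = σ(3) with 1 ≠ 3, so σ is not injective, hence not bijective.
The image of σ is {4, 5, 7, 8, 10}, which has 5 elements.

5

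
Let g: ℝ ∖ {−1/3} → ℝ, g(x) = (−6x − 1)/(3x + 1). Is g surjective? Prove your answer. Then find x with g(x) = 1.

-2/9

If g(x) = −2, cross-multiplying gives 3(−6x − 1) = −6(3x + 1), which simplifies to −3 = −6 — false.  So −2 has no preimage and g is not surjective.
Solving g(x) = 1: cross-multiplying gives −6x − 1 = 1(3x + 1), which rearranges to −9x = 2, so x = −2/9.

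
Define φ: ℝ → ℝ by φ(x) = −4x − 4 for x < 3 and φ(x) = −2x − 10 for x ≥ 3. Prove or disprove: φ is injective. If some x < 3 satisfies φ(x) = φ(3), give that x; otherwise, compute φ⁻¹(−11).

7/4

Both pieces are strictly decreasing (slopes −4 and −2), so each is injective on its own interval.
The left piece maps (−∞, 3) onto (−16, ∞); the right piece maps [3, ∞) onto (−∞, −16].
These images are disjoint, so no value is attained by both pieces. So φ is injective.
Because the two images are disjoint, no x < 3 has φ(x) = φ(3), so we compute φ⁻¹(−11): −11 lies in (−16, ∞), so solve −4x − 4 = −11: x = (−11 + 4)/(−4) = 7/4.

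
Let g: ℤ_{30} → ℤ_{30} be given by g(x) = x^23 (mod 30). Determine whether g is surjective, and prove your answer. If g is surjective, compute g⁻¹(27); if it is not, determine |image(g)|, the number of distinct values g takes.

Computing x^23 mod 30 for each x (by repeated squaring, reducing mod 30 at every step), the values g(0), g(1), …, g(29) are: 0, 1, 8, 27, 4, 5, 6, 13, 2, 9, 10, 11, 18, 7, 14, 15, 16, 23, 12, 19, 20, 21, 28, 17, 24, 25, 26, 3, 22, 29.
Every element of ℤ_{30} appears exactly once in this list, so g is a bijection, and in particular surjective.
Since g is surjective, we read off the preimage of 27 from the same table: g(3) = 27, so g⁻¹(27) = 3.

3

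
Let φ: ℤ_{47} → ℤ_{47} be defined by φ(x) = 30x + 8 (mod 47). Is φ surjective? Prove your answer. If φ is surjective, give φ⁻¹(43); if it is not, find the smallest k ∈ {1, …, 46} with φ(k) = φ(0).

9

Since gcd(30, 47) = 1, 30 is invertible modulo 47. Euclid's algorithm: 47 = 1·30 + 17, 30 = 1·17 + 13, 17 = 1·13 + 4, 13 = 3·4 + 1; back-substituting gives 1 = 11·30 − 7·47, so 30⁻¹ ≡ 11 (mod 47).
Then y ↦ 11(y − 8) is a two-sided inverse to φ, so every y ∈ ℤ_{47} has a preimage.
Hence φ is surjective.
Since φ is surjective, we compute φ⁻¹(43): solve 30x + 8 ≡ 43 (mod 47), i.e. 30x ≡ 35 (mod 47).
Multiplying by 30⁻¹ = 11 gives x ≡ 11·35 = 385 = 8·47 + 9 ≡ 9 (mod 47).
Check: φ(9) = 30·9 + 8 = 278 = 5·47 + 43 ≡ 43 (mod 47).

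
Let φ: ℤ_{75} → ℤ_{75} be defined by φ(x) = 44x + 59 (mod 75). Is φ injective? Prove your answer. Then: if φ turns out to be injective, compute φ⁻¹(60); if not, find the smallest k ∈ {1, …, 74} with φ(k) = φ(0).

Suppose φ(x_1) = φ(x_2) in ℤ_{75}. Then 44x_1 + 59 ≡ 44x_2 + 59 (mod 75), so 44(x_1 − x_2) ≡ 0 (mod 75).
Since gcd(44, 75) = 1, 44 is invertible modulo 75, so x_1 − x_2 ≡ 0 (mod 75), i.e. x_1 = x_2.
Thus φ is injective.
We now compute 44⁻¹ mod 75 explicitly. Euclid's algorithm: 75 = 1·44 + 31, 44 = 1·31 + 13, 31 = 2·13 + 5, 13 = 2·5 + 3, 5 = 1·3 + 2, 3 = 1·2 + 1; back-substituting gives 1 = 29·44 − 17·75, so 44⁻¹ ≡ 29 (mod 75).
Since φ is injective, we find φ⁻¹(60): we need 44x ≡ 60 − 59 ≡ 1 (mod 75). Using 44⁻¹ = 29: x ≡ 29·1 = 29, so x = 29.
Check: φ(29) = 44·29 + 59 = 1335 = 17·75 + 60 ≡ 60 (mod 75).

29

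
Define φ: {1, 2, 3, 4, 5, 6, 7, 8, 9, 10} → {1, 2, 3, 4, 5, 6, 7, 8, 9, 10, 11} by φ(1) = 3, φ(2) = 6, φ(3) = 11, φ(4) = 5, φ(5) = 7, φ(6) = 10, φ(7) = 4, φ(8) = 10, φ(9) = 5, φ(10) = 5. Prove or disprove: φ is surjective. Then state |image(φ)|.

No element maps to 1, so φ is not surjective.
The image of φ is {3, 4, 5, 6, 7, 10, 11}, which has 7 elements.

7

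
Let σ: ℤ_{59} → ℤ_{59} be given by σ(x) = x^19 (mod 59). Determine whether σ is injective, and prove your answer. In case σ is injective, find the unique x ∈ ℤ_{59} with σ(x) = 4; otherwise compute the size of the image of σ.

Since 59 is prime, the nonzero elements of ℤ_{59} form a cyclic group of order 58.
As gcd(19, 58) = 1, raising to the 19th power is a bijection on this group: if s^19 ≡ t^19 then (st^{−1})^19 = 1, and the only element of order dividing gcd(19, 58) = 1 is 1, so s = t.
With σ(0) = 0 this makes σ injective on all of ℤ_{59}, hence bijective (finite equal-size domain and codomain). In particular σ is injective.
Since σ is injective, we find the preimage of 4. The inverse of x ↦ x^19 on (ℤ_{59})^× is x ↦ x^55, because 19·55 = 1045 = 18·58 + 1 ≡ 1 (mod 58) and x^{58} = 1 for x ≠ 0 (Fermat). So σ⁻¹(4) = 4^55 mod 59.
Repeated squaring mod 59: 4^1 ≡ 4, 4^2 ≡ 4² = 16, 4^4 ≡ 16² = 256 ≡ 20, 4^8 ≡ 20² = 400 ≡ 46, 4^16 ≡ 46² = 2116 ≡ 51, 4^32 ≡ 51² = 2601 ≡ 5. Since 55 = 32 + 16 + 4 + 2 + 1, 4^55 ≡ 5·51·20·16·4: 5·51 = 255 ≡ 19, then 19·20 = 380 ≡ 26, then 26·16 = 416 ≡ 3, then 3·4 = 12. So 4^55 ≡ 12 (mod 59).
Hence σ⁻¹(4) = 12.

12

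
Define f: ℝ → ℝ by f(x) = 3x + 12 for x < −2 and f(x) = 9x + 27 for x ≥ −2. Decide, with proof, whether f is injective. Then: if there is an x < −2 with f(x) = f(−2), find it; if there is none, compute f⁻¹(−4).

Both pieces are strictly increasing (slopes 3 and 9), so each is injective on its own interval.
The left piece maps (−∞, −2) onto (−∞, 6); the right piece maps [−2, ∞) onto [9, ∞).
These images are disjoint, so no value is attained by both pieces. Hence f is injective.
Because the two images are disjoint, no x < −2 has f(x) = f(−2), so we compute f⁻¹(−4): −4 lies in (−∞, 6), so solve 3x + 12 = −4: x = (−4 − 12)/3 = −16/3.

-16/3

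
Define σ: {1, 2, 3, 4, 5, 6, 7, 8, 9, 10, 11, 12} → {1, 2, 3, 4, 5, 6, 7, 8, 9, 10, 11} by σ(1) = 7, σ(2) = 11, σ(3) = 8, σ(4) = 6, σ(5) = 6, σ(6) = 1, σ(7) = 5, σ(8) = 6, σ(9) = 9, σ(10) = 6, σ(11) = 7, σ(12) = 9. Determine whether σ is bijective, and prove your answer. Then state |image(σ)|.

σ(4) = 6 = σ(5) with 4 ≠ 5, so σ is not injective, hence not bijective.
The image of σ is {1, 5, 6, 7, 8, 9, 11}, which has 7 elements.

7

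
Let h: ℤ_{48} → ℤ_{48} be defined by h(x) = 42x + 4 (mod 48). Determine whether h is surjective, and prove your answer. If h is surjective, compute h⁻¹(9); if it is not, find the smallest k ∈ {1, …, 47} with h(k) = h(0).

Since gcd(42, 48) = 6, we have 42x ≡ 0 (mod 6) for all x, so h(x) ≡ 4 (mod 6).
But 0 ≢ 4 (mod 6), so 0 ∈ ℤ_{48} has no preimage. Thus h is not surjective.
Since h is not surjective, we find the least positive k with h(k) = h(0): this means 42k ≡ 0 (mod 48), i.e. 48 ∣ 42k. Since gcd(42, 48) = 6, dividing through by 6 this holds exactly when 8 ∣ 7k, and as gcd(7, 8) = 1, exactly when 8 ∣ k.
The smallest positive such k is 8.

8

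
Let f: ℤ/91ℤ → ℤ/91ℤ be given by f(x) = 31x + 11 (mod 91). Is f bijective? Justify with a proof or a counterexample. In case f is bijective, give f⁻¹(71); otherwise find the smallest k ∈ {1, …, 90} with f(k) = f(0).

By definition, injectivity means: for all u, v in the domain, f(u) = f(v) implies u = v.
If f(u) = f(v), then 31u ≡ 31v (mod 91). Because gcd(31, 91) = 1, we may cancel 31 to get u ≡ v (mod 91).
We now compute 31⁻¹ mod 91 explicitly. Euclid's algorithm: 91 = 2·31 + 29, 31 = 1·29 + 2, 29 = 14·2 + 1; back-substituting gives 1 = 47·31 − 16·91, so 31⁻¹ ≡ 47 (mod 91).
Then y ↦ 47(y − 11) is a two-sided inverse to f, so every y ∈ ℤ/91ℤ has a preimage.
So f is bijective.
Since f is bijective, we find f⁻¹(71): we need 31x ≡ 71 − 11 ≡ 60 (mod 91). Using 31⁻¹ = 47: x ≡ 47·60 = 2820 = 30·91 + 90, so x = 90.
Check: f(90) = 31·90 + 11 = 2801 = 30·91 + 71 ≡ 71 (mod 91).

90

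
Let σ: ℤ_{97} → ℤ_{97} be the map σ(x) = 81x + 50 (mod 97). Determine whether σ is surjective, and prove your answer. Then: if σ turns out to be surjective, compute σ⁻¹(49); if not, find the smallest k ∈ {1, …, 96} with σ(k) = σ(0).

Since gcd(81, 97) = 1, 81 is invertible modulo 97. Euclid's algorithm: 97 = 1·81 + 16, 81 = 5·16 + 1; back-substituting gives 1 = 6·81 − 5·97, so 81⁻¹ ≡ 6 (mod 97).
Then y ↦ 6(y − 50) is a two-sided inverse to σ, so every y ∈ ℤ_{97} has a preimage.
Thus σ is surjective.
Since σ is surjective, we compute σ⁻¹(49): solve 81x + 50 ≡ 49 (mod 97), i.e. 81x ≡ 96 (mod 97).
Multiplying by 81⁻¹ = 6 gives x ≡ 6·96 = 576 = 5·97 + 91 ≡ 91 (mod 97).
Check: σ(91) = 81·91 + 50 = 7421 = 76·97 + 49 ≡ 49 (mod 97).

91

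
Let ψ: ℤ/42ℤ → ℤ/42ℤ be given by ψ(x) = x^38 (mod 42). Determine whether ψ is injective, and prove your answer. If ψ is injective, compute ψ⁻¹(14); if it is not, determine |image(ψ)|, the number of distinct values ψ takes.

16

ψ(4): Repeated squaring mod 42: 4^1 ≡ 4, 4^2 ≡ 4² = 16, 4^4 ≡ 16² = 256 ≡ 4, 4^8 ≡ 4² = 16, 4^16 ≡ 16² = 256 ≡ 4, 4^32 ≡ 4² = 16. Since 38 = 32 + 4 + 2, 4^38 ≡ 16·4·16: 16·4 = 64 ≡ 22, then 22·16 = 352 ≡ 16. So 4^38 ≡ 16 (mod 42).
ψ(10): Repeated squaring mod 42: 10^1 ≡ 10, 10^2 ≡ 10² = 100 ≡ 16, 10^4 ≡ 16² = 256 ≡ 4, 10^8 ≡ 4² = 16, 10^16 ≡ 16² = 256 ≡ 4, 10^32 ≡ 4² = 16. Since 38 = 32 + 4 + 2, 10^38 ≡ 16·4·16: 16·4 = 64 ≡ 22, then 22·16 = 352 ≡ 16. So 10^38 ≡ 16 (mod 42).
So ψ(4) = ψ(10) = 16 while 4 ≠ 10, therefore ψ is not injective.
Since ψ is not injective, we determine |image(ψ)|. Computing x^38 mod 42 for each x (by repeated squaring, reducing mod 42 at every step), the values ψ(0), ψ(1), …, ψ(41) are: 0, 1, 4, 9, 16, 25, 36, 7, 22, 39, 16, 37, 18, 1, 28, 15, 4, 37, 30, 25, 22, 21, 22, 25, 30, 37, 4, 15, 28, 1, 18, 37, 16, 39, 22, 7, 36, 25, 16, 9, 4, 1.
The distinct values are {0, 1, 4, 7, 9, 15, 16, 18, 21, 22, 25, 28, 30, 36, 37, 39}; there are 16 of them.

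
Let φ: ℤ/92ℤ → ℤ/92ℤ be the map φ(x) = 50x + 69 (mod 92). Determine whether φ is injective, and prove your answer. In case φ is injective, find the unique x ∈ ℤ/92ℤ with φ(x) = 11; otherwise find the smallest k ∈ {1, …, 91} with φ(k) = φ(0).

Recall: φ is injective when φ(x_1) = φ(x_2) forces x_1 = x_2.
We have gcd(50, 92) = 2 > 1. Taking x_1 = 0 and x_2 = 46: φ(0) = 69 and φ(46) = 50·46 + 69 = 2369 ≡ 69 (mod 92).
So φ(0) = φ(46) while 0 ≠ 46, therefore φ is not injective.
Since φ is not injective, we find the least positive k with φ(k) = φ(0): this means 50k ≡ 0 (mod 92), i.e. 92 ∣ 50k. Since gcd(50, 92) = 2, dividing through by 2 this holds exactly when 46 ∣ 25k, and as gcd(25, 46) = 1, exactly when 46 ∣ k.
The smallest positive such k is 46.

46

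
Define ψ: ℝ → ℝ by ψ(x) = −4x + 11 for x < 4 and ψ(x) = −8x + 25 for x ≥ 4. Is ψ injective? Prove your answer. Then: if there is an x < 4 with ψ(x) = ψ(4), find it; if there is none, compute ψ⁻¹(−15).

Both pieces are strictly decreasing (slopes −4 and −8), so each is injective on its own interval.
The left piece maps (−∞, 4) onto (−5, ∞); the right piece maps [4, ∞) onto (−∞, −7].
These images are disjoint, so no value is attained by both pieces. So ψ is injective.
Because the two images are disjoint, no x < 4 has ψ(x) = ψ(4), so we compute ψ⁻¹(−15): −15 lies in (−∞, −7], so solve −8x + 25 = −15: x = (−15 − 25)/(−8) = 5.

5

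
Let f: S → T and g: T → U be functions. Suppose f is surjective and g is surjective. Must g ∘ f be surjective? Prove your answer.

surjective

Let c ∈ U. Since g is surjective, there is b ∈ T with g(b) = c. Since f is surjective, there is a ∈ S with f(a) = b.
Then (g ∘ f)(a) = g(b) = c. Thus g ∘ f is surjective.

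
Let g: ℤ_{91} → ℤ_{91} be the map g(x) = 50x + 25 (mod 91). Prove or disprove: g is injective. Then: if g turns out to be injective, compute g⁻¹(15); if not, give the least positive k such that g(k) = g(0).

18

By definition, injectivity means: for all a, b in the domain, g(a) = g(b) implies a = b.
Suppose g(a) = g(b) in ℤ_{91}. Then 50a + 25 ≡ 50b + 25 (mod 91), hence 50(a − b) ≡ 0 (mod 91).
Since gcd(50, 91) = 1, 50 is invertible modulo 91, so a − b ≡ 0 (mod 91), i.e. a = b.
So g is injective.
We now compute 50⁻¹ mod 91 explicitly. Euclid's algorithm: 91 = 1·50 + 41, 50 = 1·41 + 9, 41 = 4·9 + 5, 9 = 1·5 + 4, 5 = 1·4 + 1; back-substituting gives 1 = 71·50 − 39·91, so 50⁻¹ ≡ 71 (mod 91).
Since g is injective, we find g⁻¹(15): we need 50x ≡ 15 − 25 ≡ 81 (mod 91). Using 50⁻¹ = 71: x ≡ 71·81 = 5751 = 63·91 + 18, so x = 18.
Check: g(18) = 50·18 + 25 = 925 = 10·91 + 15 ≡ 15 (mod 91).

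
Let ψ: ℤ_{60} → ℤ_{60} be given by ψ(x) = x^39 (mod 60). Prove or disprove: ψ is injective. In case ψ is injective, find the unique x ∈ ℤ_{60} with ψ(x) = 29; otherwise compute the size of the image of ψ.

ψ(0) = 0^39 = 0.
ψ(30): Repeated squaring mod 60: 30^1 ≡ 30, 30^2 ≡ 30² = 900 ≡ 0, 30^4 ≡ 0² = 0, 30^8 ≡ 0² = 0, 30^16 ≡ 0² = 0, 30^32 ≡ 0² = 0. Since 39 = 32 + 4 + 2 + 1, 30^39 ≡ 0·0·0·30: 0·0 = 0, then 0·0 = 0, then 0·30 = 0. So 30^39 ≡ 0 (mod 60).
So ψ(0) = ψ(30) = 0 while 0 ≠ 30, thus ψ is not injective.
Since ψ is not injective, we determine |image(ψ)|. Computing x^39 mod 60 for each x (by repeated squaring, reducing mod 60 at every step), the values ψ(0), ψ(1), …, ψ(59) are: 0, 1, 8, 27, 4, 5, 36, 43, 32, 9, 40, 11, 48, 37, 44, 15, 16, 53, 12, 19, 20, 21, 28, 47, 24, 25, 56, 3, 52, 29, 0, 31, 8, 57, 4, 35, 36, 13, 32, 39, 40, 41, 48, 7, 44, 45, 16, 23, 12, 49, 20, 51, 28, 17, 24, 55, 56, 33, 52, 59.
The distinct values are {0, 1, 3, 4, 5, 7, 8, 9, 11, 12, 13, 15, 16, 17, 19, 20, 21, 23, 24, 25, 27, 28, 29, 31, 32, 33, 35, 36, 37, 39, 40, 41, 43, 44, 45, 47, 48, 49, 51, 52, 53, 55, 56, 57, 59}; there are 45 of them.

45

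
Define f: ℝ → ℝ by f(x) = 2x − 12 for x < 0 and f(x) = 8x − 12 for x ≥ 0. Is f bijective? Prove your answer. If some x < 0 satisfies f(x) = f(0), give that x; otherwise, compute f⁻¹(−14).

Both pieces are strictly increasing (slopes 2 and 8), so each is injective on its own interval.
The left piece maps (−∞, 0) onto (−∞, −12); the right piece maps [0, ∞) onto [−12, ∞).
Since −12 = −12, the images partition ℝ: f is injective and surjective, hence bijective.
Because the two images are disjoint, no x < 0 has f(x) = f(0), so we compute f⁻¹(−14): −14 lies in (−∞, −12), so solve 2x − 12 = −14: x = (−14 + 12)/2 = −1.

-1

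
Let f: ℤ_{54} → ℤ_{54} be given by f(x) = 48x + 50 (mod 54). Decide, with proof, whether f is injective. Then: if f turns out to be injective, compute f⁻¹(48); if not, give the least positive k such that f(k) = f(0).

Recall: f is injective if f(s) = f(t) implies s = t.
We have gcd(48, 54) = 6 > 1. Taking s = 0 and t = 9: f(0) = 50 and f(9) = 48·9 + 50 = 482 ≡ 50 (mod 54).
So f(0) = f(9) while 0 ≠ 9, so f is not injective.
Since f is not injective, we find the least positive k with f(k) = f(0): this means 48k ≡ 0 (mod 54), i.e. 54 ∣ 48k. Since gcd(48, 54) = 6, dividing through by 6 this holds exactly when 9 ∣ 8k, and as gcd(8, 9) = 1, exactly when 9 ∣ k.
The smallest positive such k is 9.

9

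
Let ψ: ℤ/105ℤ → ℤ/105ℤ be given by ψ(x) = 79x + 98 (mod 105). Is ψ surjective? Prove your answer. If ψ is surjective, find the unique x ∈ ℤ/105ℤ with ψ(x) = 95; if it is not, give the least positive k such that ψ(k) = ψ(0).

93

Recall: surjectivity means every element of the codomain has a preimage under ψ.
Since gcd(79, 105) = 1, 79 is invertible modulo 105. Euclid's algorithm: 105 = 1·79 + 26, 79 = 3·26 + 1; back-substituting gives 1 = 4·79 − 3·105, so 79⁻¹ ≡ 4 (mod 105).
For any y ∈ ℤ/105ℤ, x = 4(y − 98) mod 105 satisfies ψ(x) = 79·4(y − 98) + 98 ≡ y (since 79·4 ≡ 1 mod 105). So every y has a preimage.
Thus ψ is surjective.
Since ψ is surjective, we find ψ⁻¹(95): we need 79x ≡ 95 − 98 ≡ 102 (mod 105). Using 79⁻¹ = 4: x ≡ 4·102 = 408 = 3·105 + 93, so x = 93.
Check: ψ(93) = 79·93 + 98 = 7445 = 70·105 + 95 ≡ 95 (mod 105).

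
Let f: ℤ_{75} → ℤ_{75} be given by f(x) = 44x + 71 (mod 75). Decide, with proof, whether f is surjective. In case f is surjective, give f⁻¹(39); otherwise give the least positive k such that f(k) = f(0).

47

Recall that surjectivity means every element of the codomain has a preimage under f.
Since gcd(44, 75) = 1, 44 is invertible modulo 75. Euclid's algorithm: 75 = 1·44 + 31, 44 = 1·31 + 13, 31 = 2·13 + 5, 13 = 2·5 + 3, 5 = 1·3 + 2, 3 = 1·2 + 1; back-substituting gives 1 = 29·44 − 17·75, so 44⁻¹ ≡ 29 (mod 75).
Then y ↦ 29(y − 71) is a two-sided inverse to f, so every y ∈ ℤ_{75} has a preimage.
So f is surjective.
Since f is surjective, we compute f⁻¹(39): solve 44x + 71 ≡ 39 (mod 75), i.e. 44x ≡ 43 (mod 75).
Multiplying by 44⁻¹ = 29 gives x ≡ 29·43 = 1247 = 16·75 + 47 ≡ 47 (mod 75).
Check: f(47) = 44·47 + 71 = 2139 = 28·75 + 39 ≡ 39 (mod 75).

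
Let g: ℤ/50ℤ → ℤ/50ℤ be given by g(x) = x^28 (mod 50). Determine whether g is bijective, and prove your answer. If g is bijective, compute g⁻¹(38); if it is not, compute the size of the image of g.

g(1) = 1^28 = 1.
g(7): Repeated squaring mod 50: 7^1 ≡ 7, 7^2 ≡ 7² = 49, 7^4 ≡ 49² = 2401 ≡ 1, 7^8 ≡ 1² = 1, 7^16 ≡ 1² = 1. Since 28 = 16 + 8 + 4, 7^28 ≡ 1·1·1: 1·1 = 1, then 1·1 = 1. So 7^28 ≡ 1 (mod 50).
So g(1) = g(7) = 1 while 1 ≠ 7, hence g is not injective, hence not bijective.
Since g is not bijective, we determine |image(g)|. Computing x^28 mod 50 for each x (by repeated squaring, reducing mod 50 at every step), the values g(0), g(1), …, g(49) are: 0, 1, 6, 11, 36, 25, 16, 1, 16, 21, 0, 31, 46, 21, 6, 25, 46, 41, 26, 41, 0, 11, 36, 31, 26, 25, 26, 31, 36, 11, 0, 41, 26, 41, 46, 25, 6, 21, 46, 31, 0, 21, 16, 1, 16, 25, 36, 11, 6, 1.
The distinct values are {0, 1, 6, 11, 16, 21, 25, 26, 31, 36, 41, 46}; there are 12 of them.

12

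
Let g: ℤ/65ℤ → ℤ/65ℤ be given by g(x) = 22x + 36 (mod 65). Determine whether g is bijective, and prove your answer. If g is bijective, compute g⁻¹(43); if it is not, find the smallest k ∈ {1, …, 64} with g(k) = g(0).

21

If g(s) = g(t), then 22s ≡ 22t (mod 65). Because gcd(22, 65) = 1, we may cancel 22 to get s ≡ t (mod 65).
We now compute 22⁻¹ mod 65 explicitly. Euclid's algorithm: 65 = 2·22 + 21, 22 = 1·21 + 1; back-substituting gives 1 = 3·22 − 1·65, so 22⁻¹ ≡ 3 (mod 65).
For any y ∈ ℤ/65ℤ, x = 3(y − 36) mod 65 satisfies g(x) = 22·3(y − 36) + 36 ≡ y (since 22·3 ≡ 1 mod 65). So every y has a preimage.
So g is bijective.
Since g is bijective, we find g⁻¹(43): we need 22x ≡ 43 − 36 ≡ 7 (mod 65). Using 22⁻¹ = 3: x ≡ 3·7 = 21, so x = 21.
Check: g(21) = 22·21 + 36 = 498 = 7·65 + 43 ≡ 43 (mod 65).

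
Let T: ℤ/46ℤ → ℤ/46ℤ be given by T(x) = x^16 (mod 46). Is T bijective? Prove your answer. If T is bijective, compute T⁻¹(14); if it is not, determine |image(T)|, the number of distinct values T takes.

24

T(22): Repeated squaring mod 46: 22^1 ≡ 22, 22^2 ≡ 22² = 484 ≡ 24, 22^4 ≡ 24² = 576 ≡ 24, 22^8 ≡ 24² = 576 ≡ 24, 22^16 ≡ 24² = 576 ≡ 24. So 22^16 ≡ 24 (mod 46).
T(24): Repeated squaring mod 46: 24^1 ≡ 24, 24^2 ≡ 24² = 576 ≡ 24, 24^4 ≡ 24² = 576 ≡ 24, 24^8 ≡ 24² = 576 ≡ 24, 24^16 ≡ 24² = 576 ≡ 24. So 24^16 ≡ 24 (mod 46).
So T(22) = T(24) = 24 while 22 ≠ 24, thus T is not injective, hence not bijective.
Since T is not bijective, we determine |image(T)|. Computing x^16 mod 46 for each x (by repeated squaring, reducing mod 46 at every step), the values T(0), T(1), …, T(45) are: 0, 1, 32, 13, 12, 3, 2, 29, 16, 31, 4, 41, 18, 27, 8, 39, 6, 25, 26, 35, 36, 9, 24, 23, 24, 9, 36, 35, 26, 25, 6, 39, 8, 27, 18, 41, 4, 31, 16, 29, 2, 3, 12, 13, 32, 1.
The distinct values are {0, 1, 2, 3, 4, 6, 8, 9, 12, 13, 16, 18, 23, 24, 25, 26, 27, 29, 31, 32, 35, 36, 39, 41}; there are 24 of them.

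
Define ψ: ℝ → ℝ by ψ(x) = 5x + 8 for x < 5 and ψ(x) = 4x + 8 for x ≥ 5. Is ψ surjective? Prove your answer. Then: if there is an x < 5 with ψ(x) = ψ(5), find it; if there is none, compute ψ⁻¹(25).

4

Both pieces are strictly increasing (slopes 5 and 4), so each is injective on its own interval.
The left piece maps (−∞, 5) onto (−∞, 33); the right piece maps [5, ∞) onto [28, ∞).
The union (−∞, 33) ∪ [28, ∞) covers ℝ, so ψ is surjective.
For the follow-up: the images overlap, so an x < 5 with ψ(x) = ψ(5) exists. ψ(5) = 28; solving 5x + 8 = 28 for x < 5 gives x = (28 − 8)/5 = 4.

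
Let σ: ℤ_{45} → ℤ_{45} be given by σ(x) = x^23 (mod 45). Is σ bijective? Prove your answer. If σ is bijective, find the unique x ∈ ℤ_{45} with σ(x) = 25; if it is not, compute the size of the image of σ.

35

σ(0) = 0^23 = 0.
σ(15): Repeated squaring mod 45: 15^1 ≡ 15, 15^2 ≡ 15² = 225 ≡ 0, 15^4 ≡ 0² = 0, 15^8 ≡ 0² = 0, 15^16 ≡ 0² = 0. Since 23 = 16 + 4 + 2 + 1, 15^23 ≡ 0·0·0·15: 0·0 = 0, then 0·0 = 0, then 0·15 = 0. So 15^23 ≡ 0 (mod 45).
So σ(0) = σ(15) = 0 while 0 ≠ 15, hence σ is not injective, hence not bijective.
Since σ is not bijective, we determine |image(σ)|. Computing x^23 mod 45 for each x (by repeated squaring, reducing mod 45 at every step), the values σ(0), σ(1), …, σ(44) are: 0, 1, 23, 27, 34, 20, 36, 13, 17, 9, 10, 41, 18, 7, 29, 0, 31, 8, 27, 19, 5, 36, 43, 2, 9, 40, 26, 18, 37, 14, 0, 16, 38, 27, 4, 35, 36, 28, 32, 9, 25, 11, 18, 22, 44.
The distinct values are {0, 1, 2, 4, 5, 7, 8, 9, 10, 11, 13, 14, 16, 17, 18, 19, 20, 22, 23, 25, 26, 27, 28, 29, 31, 32, 34, 35, 36, 37, 38, 40, 41, 43, 44}; there are 35 of them.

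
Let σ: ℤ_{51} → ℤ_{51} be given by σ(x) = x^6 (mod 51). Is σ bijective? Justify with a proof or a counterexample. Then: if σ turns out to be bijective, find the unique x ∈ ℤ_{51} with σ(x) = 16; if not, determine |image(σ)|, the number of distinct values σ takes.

18

σ(7): Repeated squaring mod 51: 7^1 ≡ 7, 7^2 ≡ 7² = 49, 7^4 ≡ 49² = 2401 ≡ 4. Since 6 = 4 + 2, 7^6 ≡ 4·49: 4·49 = 196 ≡ 43. So 7^6 ≡ 43 (mod 51).
σ(10): Repeated squaring mod 51: 10^1 ≡ 10, 10^2 ≡ 10² = 100 ≡ 49, 10^4 ≡ 49² = 2401 ≡ 4. Since 6 = 4 + 2, 10^6 ≡ 4·49: 4·49 = 196 ≡ 43. So 10^6 ≡ 43 (mod 51).
So σ(7) = σ(10) = 43 while 7 ≠ 10, hence σ is not injective, hence not bijective.
Since σ is not bijective, we determine |image(σ)|. Computing x^6 mod 51 for each x (by repeated squaring, reducing mod 51 at every step), the values σ(0), σ(1), …, σ(50) are: 0, 1, 13, 15, 16, 19, 42, 43, 4, 21, 43, 25, 36, 16, 49, 30, 1, 34, 18, 13, 49, 33, 19, 25, 9, 4, 4, 9, 25, 19, 33, 49, 13, 18, 34, 1, 30, 49, 16, 36, 25, 43, 21, 4, 43, 42, 19, 16, 15, 13, 1.
The distinct values are {0, 1, 4, 9, 13, 15, 16, 18, 19, 21, 25, 30, 33, 34, 36, 42, 43, 49}; there are 18 of them.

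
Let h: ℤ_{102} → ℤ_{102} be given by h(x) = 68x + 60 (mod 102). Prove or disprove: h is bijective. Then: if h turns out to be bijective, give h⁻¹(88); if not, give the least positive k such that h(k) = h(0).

3

By definition, h is injective when h(a) = h(b) forces a = b.
We have gcd(68, 102) = 34 > 1. Taking a = 0 and b = 3: h(0) = 60 and h(3) = 68·3 + 60 = 264 ≡ 60 (mod 102).
So h(0) = h(3) while 0 ≠ 3, hence h is not injective, hence not bijective.
Since h is not bijective, we find the least positive k with h(k) = h(0): this means 68k ≡ 0 (mod 102), i.e. 102 ∣ 68k. Since gcd(68, 102) = 34, dividing through by 34 this holds exactly when 3 ∣ 2k, and as gcd(2, 3) = 1, exactly when 3 ∣ k.
The smallest positive such k is 3.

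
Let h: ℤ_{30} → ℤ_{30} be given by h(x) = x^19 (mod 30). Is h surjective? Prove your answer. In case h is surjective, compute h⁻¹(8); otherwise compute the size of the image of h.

2

Computing x^19 mod 30 for each x (by repeated squaring, reducing mod 30 at every step), the values h(0), h(1), …, h(29) are: 0, 1, 8, 27, 4, 5, 6, 13, 2, 9, 10, 11, 18, 7, 14, 15, 16, 23, 12, 19, 20, 21, 28, 17, 24, 25, 26, 3, 22, 29.
Every element of ℤ_{30} appears exactly once in this list, so h is a bijection, and in particular surjective.
Since h is surjective, we read off the preimage of 8 from the same table: h(2) = 8, so h⁻¹(8) = 2.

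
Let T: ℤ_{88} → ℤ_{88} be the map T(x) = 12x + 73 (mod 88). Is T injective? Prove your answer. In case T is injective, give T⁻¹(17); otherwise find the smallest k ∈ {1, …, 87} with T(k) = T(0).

By definition, injectivity means: for all u, v in the domain, T(u) = T(v) implies u = v.
We have gcd(12, 88) = 4 > 1. Taking u = 0 and v = 22: T(0) = 73 and T(22) = 12·22 + 73 = 337 ≡ 73 (mod 88).
So T(0) = T(22) while 0 ≠ 22, therefore T is not injective.
Since T is not injective, we find the least positive k with T(k) = T(0): this means 12k ≡ 0 (mod 88), i.e. 88 ∣ 12k. Since gcd(12, 88) = 4, dividing through by 4 this holds exactly when 22 ∣ 3k, and as gcd(3, 22) = 1, exactly when 22 ∣ k.
The smallest positive such k is 22.

22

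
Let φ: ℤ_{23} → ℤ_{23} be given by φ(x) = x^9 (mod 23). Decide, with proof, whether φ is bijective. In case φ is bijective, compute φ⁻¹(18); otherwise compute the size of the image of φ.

3

Since 23 is prime, the nonzero elements of ℤ_{23} form a cyclic group of order 22.
As gcd(9, 22) = 1, raising to the 9th power is a bijection on this group: if s^9 ≡ t^9 then (st^{−1})^9 = 1, and the only element of order dividing gcd(9, 22) = 1 is 1, so s = t.
With φ(0) = 0 this makes φ injective on all of ℤ_{23}, hence bijective (finite equal-size domain and codomain). In particular φ is bijective.
Since φ is bijective, we find the preimage of 18. The inverse of x ↦ x^9 on (ℤ_{23})^× is x ↦ x^5, because 9·5 = 45 = 2·22 + 1 ≡ 1 (mod 22) and x^{22} = 1 for x ≠ 0 (Fermat). So φ⁻¹(18) = 18^5 mod 23.
Repeated squaring mod 23: 18^1 ≡ 18, 18^2 ≡ 18² = 324 ≡ 2, 18^4 ≡ 2² = 4. Since 5 = 4 + 1, 18^5 ≡ 4·18: 4·18 = 72 ≡ 3. So 18^5 ≡ 3 (mod 23).
Hence φ⁻¹(18) = 3.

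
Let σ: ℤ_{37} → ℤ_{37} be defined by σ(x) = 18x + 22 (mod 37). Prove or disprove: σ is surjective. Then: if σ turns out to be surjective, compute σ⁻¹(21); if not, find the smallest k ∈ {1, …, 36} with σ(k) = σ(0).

By definition, surjectivity means every element of the codomain has a preimage under σ.
Since gcd(18, 37) = 1, 18 is invertible modulo 37. Euclid's algorithm: 37 = 2·18 + 1; back-substituting gives 1 = 35·18 − 17·37, so 18⁻¹ ≡ 35 (mod 37).
Then y ↦ 35(y − 22) is a two-sided inverse to σ, so every y ∈ ℤ_{37} has a preimage.
So σ is surjective.
Since σ is surjective, we find σ⁻¹(21): we need 18x ≡ 21 − 22 ≡ 36 (mod 37). Using 18⁻¹ = 35: x ≡ 35·36 = 1260 = 34·37 + 2, so x = 2.
Check: σ(2) = 18·2 + 22 = 58 = 1·37 + 21 ≡ 21 (mod 37).

2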